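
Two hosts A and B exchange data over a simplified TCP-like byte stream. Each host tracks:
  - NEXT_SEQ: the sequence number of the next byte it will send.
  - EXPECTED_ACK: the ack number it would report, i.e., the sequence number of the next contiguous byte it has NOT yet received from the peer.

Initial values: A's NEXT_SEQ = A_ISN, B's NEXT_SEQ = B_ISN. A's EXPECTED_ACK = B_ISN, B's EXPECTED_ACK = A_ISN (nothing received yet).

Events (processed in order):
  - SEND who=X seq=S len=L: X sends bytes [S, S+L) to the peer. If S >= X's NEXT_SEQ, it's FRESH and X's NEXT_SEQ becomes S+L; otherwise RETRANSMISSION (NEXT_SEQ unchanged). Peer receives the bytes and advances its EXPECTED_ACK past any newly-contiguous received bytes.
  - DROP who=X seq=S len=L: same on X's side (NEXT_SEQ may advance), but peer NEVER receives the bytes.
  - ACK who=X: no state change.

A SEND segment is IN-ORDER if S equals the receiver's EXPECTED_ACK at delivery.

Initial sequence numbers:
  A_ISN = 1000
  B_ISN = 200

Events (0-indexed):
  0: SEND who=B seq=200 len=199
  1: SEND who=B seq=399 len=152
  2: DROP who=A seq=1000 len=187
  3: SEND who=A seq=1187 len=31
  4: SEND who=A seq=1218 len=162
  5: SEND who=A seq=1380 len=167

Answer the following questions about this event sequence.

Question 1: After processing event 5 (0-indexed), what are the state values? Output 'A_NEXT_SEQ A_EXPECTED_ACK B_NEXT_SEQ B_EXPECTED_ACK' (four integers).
After event 0: A_seq=1000 A_ack=399 B_seq=399 B_ack=1000
After event 1: A_seq=1000 A_ack=551 B_seq=551 B_ack=1000
After event 2: A_seq=1187 A_ack=551 B_seq=551 B_ack=1000
After event 3: A_seq=1218 A_ack=551 B_seq=551 B_ack=1000
After event 4: A_seq=1380 A_ack=551 B_seq=551 B_ack=1000
After event 5: A_seq=1547 A_ack=551 B_seq=551 B_ack=1000

1547 551 551 1000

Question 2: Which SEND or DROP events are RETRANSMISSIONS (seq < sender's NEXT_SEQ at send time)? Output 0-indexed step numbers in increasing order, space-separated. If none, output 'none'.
Answer: none

Derivation:
Step 0: SEND seq=200 -> fresh
Step 1: SEND seq=399 -> fresh
Step 2: DROP seq=1000 -> fresh
Step 3: SEND seq=1187 -> fresh
Step 4: SEND seq=1218 -> fresh
Step 5: SEND seq=1380 -> fresh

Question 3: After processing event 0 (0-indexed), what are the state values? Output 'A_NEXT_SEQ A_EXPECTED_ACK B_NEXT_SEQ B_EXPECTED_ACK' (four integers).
After event 0: A_seq=1000 A_ack=399 B_seq=399 B_ack=1000

1000 399 399 1000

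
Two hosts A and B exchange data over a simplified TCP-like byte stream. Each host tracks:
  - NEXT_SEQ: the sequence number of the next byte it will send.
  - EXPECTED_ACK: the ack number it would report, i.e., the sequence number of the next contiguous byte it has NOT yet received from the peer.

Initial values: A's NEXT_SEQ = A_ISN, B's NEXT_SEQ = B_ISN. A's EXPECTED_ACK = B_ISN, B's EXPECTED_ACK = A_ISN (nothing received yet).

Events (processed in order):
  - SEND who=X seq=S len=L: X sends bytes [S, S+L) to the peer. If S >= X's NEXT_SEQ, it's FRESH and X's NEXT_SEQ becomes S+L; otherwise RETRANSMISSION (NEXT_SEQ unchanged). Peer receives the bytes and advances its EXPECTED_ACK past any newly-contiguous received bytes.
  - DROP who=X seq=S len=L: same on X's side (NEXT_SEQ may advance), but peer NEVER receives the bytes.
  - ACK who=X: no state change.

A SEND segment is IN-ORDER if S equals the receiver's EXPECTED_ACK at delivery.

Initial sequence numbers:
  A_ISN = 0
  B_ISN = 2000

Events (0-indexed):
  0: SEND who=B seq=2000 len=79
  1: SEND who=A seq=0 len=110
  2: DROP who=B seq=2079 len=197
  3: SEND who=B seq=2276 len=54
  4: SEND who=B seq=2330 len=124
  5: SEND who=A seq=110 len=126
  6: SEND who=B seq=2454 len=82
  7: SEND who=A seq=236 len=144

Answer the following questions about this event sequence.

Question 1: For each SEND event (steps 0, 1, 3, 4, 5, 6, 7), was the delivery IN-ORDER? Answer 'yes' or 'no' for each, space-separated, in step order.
Answer: yes yes no no yes no yes

Derivation:
Step 0: SEND seq=2000 -> in-order
Step 1: SEND seq=0 -> in-order
Step 3: SEND seq=2276 -> out-of-order
Step 4: SEND seq=2330 -> out-of-order
Step 5: SEND seq=110 -> in-order
Step 6: SEND seq=2454 -> out-of-order
Step 7: SEND seq=236 -> in-order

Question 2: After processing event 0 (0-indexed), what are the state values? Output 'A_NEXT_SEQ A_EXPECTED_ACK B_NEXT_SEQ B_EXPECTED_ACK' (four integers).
After event 0: A_seq=0 A_ack=2079 B_seq=2079 B_ack=0

0 2079 2079 0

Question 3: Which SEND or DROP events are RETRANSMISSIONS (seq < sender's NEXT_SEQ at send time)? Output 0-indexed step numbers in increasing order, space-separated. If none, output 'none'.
Answer: none

Derivation:
Step 0: SEND seq=2000 -> fresh
Step 1: SEND seq=0 -> fresh
Step 2: DROP seq=2079 -> fresh
Step 3: SEND seq=2276 -> fresh
Step 4: SEND seq=2330 -> fresh
Step 5: SEND seq=110 -> fresh
Step 6: SEND seq=2454 -> fresh
Step 7: SEND seq=236 -> fresh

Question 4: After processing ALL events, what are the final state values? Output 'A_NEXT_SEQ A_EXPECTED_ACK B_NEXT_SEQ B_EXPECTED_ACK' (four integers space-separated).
After event 0: A_seq=0 A_ack=2079 B_seq=2079 B_ack=0
After event 1: A_seq=110 A_ack=2079 B_seq=2079 B_ack=110
After event 2: A_seq=110 A_ack=2079 B_seq=2276 B_ack=110
After event 3: A_seq=110 A_ack=2079 B_seq=2330 B_ack=110
After event 4: A_seq=110 A_ack=2079 B_seq=2454 B_ack=110
After event 5: A_seq=236 A_ack=2079 B_seq=2454 B_ack=236
After event 6: A_seq=236 A_ack=2079 B_seq=2536 B_ack=236
After event 7: A_seq=380 A_ack=2079 B_seq=2536 B_ack=380

Answer: 380 2079 2536 380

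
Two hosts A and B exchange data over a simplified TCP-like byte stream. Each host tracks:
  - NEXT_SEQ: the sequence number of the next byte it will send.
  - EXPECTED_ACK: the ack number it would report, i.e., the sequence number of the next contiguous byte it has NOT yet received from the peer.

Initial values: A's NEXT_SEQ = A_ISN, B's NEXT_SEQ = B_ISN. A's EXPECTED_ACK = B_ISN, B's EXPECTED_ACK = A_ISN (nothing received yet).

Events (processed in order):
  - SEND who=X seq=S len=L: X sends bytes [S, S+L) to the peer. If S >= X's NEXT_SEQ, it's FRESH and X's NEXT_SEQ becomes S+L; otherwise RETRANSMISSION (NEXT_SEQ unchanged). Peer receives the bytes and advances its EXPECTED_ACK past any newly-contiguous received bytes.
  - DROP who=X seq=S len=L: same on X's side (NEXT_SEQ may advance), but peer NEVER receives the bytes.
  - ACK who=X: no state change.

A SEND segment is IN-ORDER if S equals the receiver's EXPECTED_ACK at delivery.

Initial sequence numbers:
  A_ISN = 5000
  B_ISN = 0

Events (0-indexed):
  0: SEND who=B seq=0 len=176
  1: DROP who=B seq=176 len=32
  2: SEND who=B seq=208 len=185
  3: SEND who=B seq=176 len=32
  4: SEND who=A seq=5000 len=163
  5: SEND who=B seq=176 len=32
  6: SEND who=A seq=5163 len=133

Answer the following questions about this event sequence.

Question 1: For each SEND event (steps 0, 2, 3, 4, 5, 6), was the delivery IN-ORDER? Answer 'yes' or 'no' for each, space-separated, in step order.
Answer: yes no yes yes no yes

Derivation:
Step 0: SEND seq=0 -> in-order
Step 2: SEND seq=208 -> out-of-order
Step 3: SEND seq=176 -> in-order
Step 4: SEND seq=5000 -> in-order
Step 5: SEND seq=176 -> out-of-order
Step 6: SEND seq=5163 -> in-order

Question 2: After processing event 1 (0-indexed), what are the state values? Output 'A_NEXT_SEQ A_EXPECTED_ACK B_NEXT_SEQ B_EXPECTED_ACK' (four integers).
After event 0: A_seq=5000 A_ack=176 B_seq=176 B_ack=5000
After event 1: A_seq=5000 A_ack=176 B_seq=208 B_ack=5000

5000 176 208 5000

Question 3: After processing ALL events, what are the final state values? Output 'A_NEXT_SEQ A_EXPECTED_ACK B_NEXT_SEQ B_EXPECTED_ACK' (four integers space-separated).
Answer: 5296 393 393 5296

Derivation:
After event 0: A_seq=5000 A_ack=176 B_seq=176 B_ack=5000
After event 1: A_seq=5000 A_ack=176 B_seq=208 B_ack=5000
After event 2: A_seq=5000 A_ack=176 B_seq=393 B_ack=5000
After event 3: A_seq=5000 A_ack=393 B_seq=393 B_ack=5000
After event 4: A_seq=5163 A_ack=393 B_seq=393 B_ack=5163
After event 5: A_seq=5163 A_ack=393 B_seq=393 B_ack=5163
After event 6: A_seq=5296 A_ack=393 B_seq=393 B_ack=5296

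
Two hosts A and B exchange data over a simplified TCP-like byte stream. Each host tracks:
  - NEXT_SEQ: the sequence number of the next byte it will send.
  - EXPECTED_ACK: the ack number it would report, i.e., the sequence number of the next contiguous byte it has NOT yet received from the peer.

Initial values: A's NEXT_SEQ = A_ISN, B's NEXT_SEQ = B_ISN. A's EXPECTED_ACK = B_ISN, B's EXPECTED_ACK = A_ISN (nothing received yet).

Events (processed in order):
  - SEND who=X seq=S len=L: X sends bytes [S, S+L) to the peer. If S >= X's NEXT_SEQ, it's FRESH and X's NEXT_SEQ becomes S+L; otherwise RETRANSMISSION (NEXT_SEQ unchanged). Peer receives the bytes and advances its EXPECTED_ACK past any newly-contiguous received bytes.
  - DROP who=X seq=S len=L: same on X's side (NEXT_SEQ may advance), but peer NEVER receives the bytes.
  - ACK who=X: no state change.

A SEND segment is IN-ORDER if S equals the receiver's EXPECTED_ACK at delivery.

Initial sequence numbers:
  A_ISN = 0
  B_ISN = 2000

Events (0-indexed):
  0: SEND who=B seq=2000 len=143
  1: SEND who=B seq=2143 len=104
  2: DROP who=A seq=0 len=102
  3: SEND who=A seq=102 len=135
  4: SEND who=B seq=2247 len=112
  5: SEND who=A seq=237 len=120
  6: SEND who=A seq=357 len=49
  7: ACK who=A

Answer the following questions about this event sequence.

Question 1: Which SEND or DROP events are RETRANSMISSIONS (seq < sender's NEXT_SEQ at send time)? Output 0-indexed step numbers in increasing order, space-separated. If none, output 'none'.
Step 0: SEND seq=2000 -> fresh
Step 1: SEND seq=2143 -> fresh
Step 2: DROP seq=0 -> fresh
Step 3: SEND seq=102 -> fresh
Step 4: SEND seq=2247 -> fresh
Step 5: SEND seq=237 -> fresh
Step 6: SEND seq=357 -> fresh

Answer: none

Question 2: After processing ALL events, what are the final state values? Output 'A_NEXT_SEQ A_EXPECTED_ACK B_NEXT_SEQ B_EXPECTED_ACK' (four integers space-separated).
After event 0: A_seq=0 A_ack=2143 B_seq=2143 B_ack=0
After event 1: A_seq=0 A_ack=2247 B_seq=2247 B_ack=0
After event 2: A_seq=102 A_ack=2247 B_seq=2247 B_ack=0
After event 3: A_seq=237 A_ack=2247 B_seq=2247 B_ack=0
After event 4: A_seq=237 A_ack=2359 B_seq=2359 B_ack=0
After event 5: A_seq=357 A_ack=2359 B_seq=2359 B_ack=0
After event 6: A_seq=406 A_ack=2359 B_seq=2359 B_ack=0
After event 7: A_seq=406 A_ack=2359 B_seq=2359 B_ack=0

Answer: 406 2359 2359 0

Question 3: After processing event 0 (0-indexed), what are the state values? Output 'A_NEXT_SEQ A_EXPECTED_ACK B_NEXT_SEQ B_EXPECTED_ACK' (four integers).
After event 0: A_seq=0 A_ack=2143 B_seq=2143 B_ack=0

0 2143 2143 0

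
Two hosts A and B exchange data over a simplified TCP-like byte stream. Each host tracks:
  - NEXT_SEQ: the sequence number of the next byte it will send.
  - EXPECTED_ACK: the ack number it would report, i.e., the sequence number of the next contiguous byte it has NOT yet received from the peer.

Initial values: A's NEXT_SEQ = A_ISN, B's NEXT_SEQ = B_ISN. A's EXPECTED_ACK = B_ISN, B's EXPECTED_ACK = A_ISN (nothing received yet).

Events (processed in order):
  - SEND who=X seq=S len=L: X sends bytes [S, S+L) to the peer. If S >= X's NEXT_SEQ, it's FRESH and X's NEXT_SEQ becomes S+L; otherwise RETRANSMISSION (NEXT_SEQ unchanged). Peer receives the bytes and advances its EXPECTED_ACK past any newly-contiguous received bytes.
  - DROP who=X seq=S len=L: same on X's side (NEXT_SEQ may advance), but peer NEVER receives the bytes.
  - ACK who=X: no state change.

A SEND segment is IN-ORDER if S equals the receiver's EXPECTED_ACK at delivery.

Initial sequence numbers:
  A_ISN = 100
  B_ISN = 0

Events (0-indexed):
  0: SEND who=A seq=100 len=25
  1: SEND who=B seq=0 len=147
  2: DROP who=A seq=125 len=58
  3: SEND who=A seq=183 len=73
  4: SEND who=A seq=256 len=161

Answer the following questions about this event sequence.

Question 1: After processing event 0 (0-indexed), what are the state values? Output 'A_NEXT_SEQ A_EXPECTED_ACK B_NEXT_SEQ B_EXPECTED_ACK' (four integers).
After event 0: A_seq=125 A_ack=0 B_seq=0 B_ack=125

125 0 0 125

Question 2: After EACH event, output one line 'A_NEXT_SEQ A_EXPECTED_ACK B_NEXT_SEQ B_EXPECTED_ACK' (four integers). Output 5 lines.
125 0 0 125
125 147 147 125
183 147 147 125
256 147 147 125
417 147 147 125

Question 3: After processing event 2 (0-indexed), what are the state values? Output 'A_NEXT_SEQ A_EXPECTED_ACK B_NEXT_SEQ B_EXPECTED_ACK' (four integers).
After event 0: A_seq=125 A_ack=0 B_seq=0 B_ack=125
After event 1: A_seq=125 A_ack=147 B_seq=147 B_ack=125
After event 2: A_seq=183 A_ack=147 B_seq=147 B_ack=125

183 147 147 125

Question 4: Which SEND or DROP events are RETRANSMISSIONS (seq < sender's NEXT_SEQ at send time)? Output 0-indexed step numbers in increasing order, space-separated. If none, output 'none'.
Answer: none

Derivation:
Step 0: SEND seq=100 -> fresh
Step 1: SEND seq=0 -> fresh
Step 2: DROP seq=125 -> fresh
Step 3: SEND seq=183 -> fresh
Step 4: SEND seq=256 -> fresh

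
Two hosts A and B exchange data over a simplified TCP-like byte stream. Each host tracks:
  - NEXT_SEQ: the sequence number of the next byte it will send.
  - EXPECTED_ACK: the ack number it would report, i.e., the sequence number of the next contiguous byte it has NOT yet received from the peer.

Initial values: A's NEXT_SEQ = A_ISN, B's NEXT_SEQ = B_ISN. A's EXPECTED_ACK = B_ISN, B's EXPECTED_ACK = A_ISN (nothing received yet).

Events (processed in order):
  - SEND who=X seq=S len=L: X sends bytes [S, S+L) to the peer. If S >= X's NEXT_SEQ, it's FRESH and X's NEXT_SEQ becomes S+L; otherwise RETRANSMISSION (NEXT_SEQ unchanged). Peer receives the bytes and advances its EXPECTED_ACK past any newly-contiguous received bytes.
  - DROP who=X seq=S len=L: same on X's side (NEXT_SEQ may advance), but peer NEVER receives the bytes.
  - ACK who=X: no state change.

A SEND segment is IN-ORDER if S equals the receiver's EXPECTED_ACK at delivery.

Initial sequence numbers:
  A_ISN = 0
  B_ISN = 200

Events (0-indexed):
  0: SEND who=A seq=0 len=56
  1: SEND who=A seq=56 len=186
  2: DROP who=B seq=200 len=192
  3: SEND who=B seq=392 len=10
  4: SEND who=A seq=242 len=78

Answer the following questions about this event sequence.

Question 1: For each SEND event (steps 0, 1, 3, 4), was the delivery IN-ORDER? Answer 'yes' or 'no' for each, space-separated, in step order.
Step 0: SEND seq=0 -> in-order
Step 1: SEND seq=56 -> in-order
Step 3: SEND seq=392 -> out-of-order
Step 4: SEND seq=242 -> in-order

Answer: yes yes no yes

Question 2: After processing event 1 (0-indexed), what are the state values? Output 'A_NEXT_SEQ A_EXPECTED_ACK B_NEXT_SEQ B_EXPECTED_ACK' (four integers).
After event 0: A_seq=56 A_ack=200 B_seq=200 B_ack=56
After event 1: A_seq=242 A_ack=200 B_seq=200 B_ack=242

242 200 200 242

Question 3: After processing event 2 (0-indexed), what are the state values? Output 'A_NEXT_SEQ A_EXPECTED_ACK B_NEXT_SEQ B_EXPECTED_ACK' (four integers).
After event 0: A_seq=56 A_ack=200 B_seq=200 B_ack=56
After event 1: A_seq=242 A_ack=200 B_seq=200 B_ack=242
After event 2: A_seq=242 A_ack=200 B_seq=392 B_ack=242

242 200 392 242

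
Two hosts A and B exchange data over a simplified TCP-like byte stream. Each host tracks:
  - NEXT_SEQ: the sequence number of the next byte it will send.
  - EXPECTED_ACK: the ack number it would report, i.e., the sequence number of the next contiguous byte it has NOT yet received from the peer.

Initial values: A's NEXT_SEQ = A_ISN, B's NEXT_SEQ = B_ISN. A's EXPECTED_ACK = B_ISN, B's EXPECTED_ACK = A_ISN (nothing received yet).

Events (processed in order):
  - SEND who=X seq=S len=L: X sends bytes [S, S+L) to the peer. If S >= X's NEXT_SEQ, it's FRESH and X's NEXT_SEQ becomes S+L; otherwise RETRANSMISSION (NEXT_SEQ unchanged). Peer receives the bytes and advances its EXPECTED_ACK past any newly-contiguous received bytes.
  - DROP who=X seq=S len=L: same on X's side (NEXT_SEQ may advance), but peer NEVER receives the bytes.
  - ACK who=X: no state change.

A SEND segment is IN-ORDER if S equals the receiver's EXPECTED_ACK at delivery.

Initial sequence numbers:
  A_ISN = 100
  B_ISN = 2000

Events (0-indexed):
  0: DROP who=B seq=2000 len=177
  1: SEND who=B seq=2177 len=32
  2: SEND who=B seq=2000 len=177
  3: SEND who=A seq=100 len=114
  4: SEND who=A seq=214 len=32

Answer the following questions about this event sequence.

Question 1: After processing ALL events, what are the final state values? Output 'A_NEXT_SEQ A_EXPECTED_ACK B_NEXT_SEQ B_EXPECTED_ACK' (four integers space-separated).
After event 0: A_seq=100 A_ack=2000 B_seq=2177 B_ack=100
After event 1: A_seq=100 A_ack=2000 B_seq=2209 B_ack=100
After event 2: A_seq=100 A_ack=2209 B_seq=2209 B_ack=100
After event 3: A_seq=214 A_ack=2209 B_seq=2209 B_ack=214
After event 4: A_seq=246 A_ack=2209 B_seq=2209 B_ack=246

Answer: 246 2209 2209 246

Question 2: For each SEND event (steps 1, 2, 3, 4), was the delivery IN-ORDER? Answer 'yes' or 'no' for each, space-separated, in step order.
Answer: no yes yes yes

Derivation:
Step 1: SEND seq=2177 -> out-of-order
Step 2: SEND seq=2000 -> in-order
Step 3: SEND seq=100 -> in-order
Step 4: SEND seq=214 -> in-order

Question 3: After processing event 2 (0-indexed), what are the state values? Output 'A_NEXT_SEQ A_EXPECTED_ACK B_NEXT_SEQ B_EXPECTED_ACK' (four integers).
After event 0: A_seq=100 A_ack=2000 B_seq=2177 B_ack=100
After event 1: A_seq=100 A_ack=2000 B_seq=2209 B_ack=100
After event 2: A_seq=100 A_ack=2209 B_seq=2209 B_ack=100

100 2209 2209 100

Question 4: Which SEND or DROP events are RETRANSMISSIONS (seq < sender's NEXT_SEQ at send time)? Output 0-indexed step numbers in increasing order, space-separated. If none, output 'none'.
Answer: 2

Derivation:
Step 0: DROP seq=2000 -> fresh
Step 1: SEND seq=2177 -> fresh
Step 2: SEND seq=2000 -> retransmit
Step 3: SEND seq=100 -> fresh
Step 4: SEND seq=214 -> fresh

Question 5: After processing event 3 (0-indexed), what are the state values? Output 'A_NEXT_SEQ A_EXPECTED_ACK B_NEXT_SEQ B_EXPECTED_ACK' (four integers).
After event 0: A_seq=100 A_ack=2000 B_seq=2177 B_ack=100
After event 1: A_seq=100 A_ack=2000 B_seq=2209 B_ack=100
After event 2: A_seq=100 A_ack=2209 B_seq=2209 B_ack=100
After event 3: A_seq=214 A_ack=2209 B_seq=2209 B_ack=214

214 2209 2209 214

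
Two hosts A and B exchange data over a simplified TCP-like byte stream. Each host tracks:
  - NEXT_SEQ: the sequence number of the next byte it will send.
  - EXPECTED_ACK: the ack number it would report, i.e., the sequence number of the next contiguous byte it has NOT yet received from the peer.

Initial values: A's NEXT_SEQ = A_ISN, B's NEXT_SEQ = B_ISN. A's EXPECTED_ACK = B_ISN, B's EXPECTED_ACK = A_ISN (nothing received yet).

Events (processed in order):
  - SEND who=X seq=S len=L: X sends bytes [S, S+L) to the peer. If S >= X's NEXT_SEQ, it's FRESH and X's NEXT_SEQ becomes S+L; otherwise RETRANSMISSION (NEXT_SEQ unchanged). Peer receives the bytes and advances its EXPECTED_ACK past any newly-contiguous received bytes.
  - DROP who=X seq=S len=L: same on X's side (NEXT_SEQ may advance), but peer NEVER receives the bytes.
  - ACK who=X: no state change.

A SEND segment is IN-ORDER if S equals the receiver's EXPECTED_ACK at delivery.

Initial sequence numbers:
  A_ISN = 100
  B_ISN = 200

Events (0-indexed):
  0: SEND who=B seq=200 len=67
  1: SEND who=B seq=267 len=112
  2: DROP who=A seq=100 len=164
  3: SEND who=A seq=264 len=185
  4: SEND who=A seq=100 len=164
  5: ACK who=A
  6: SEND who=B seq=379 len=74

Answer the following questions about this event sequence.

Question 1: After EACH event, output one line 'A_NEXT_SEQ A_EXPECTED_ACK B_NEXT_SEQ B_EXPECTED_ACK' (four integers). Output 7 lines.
100 267 267 100
100 379 379 100
264 379 379 100
449 379 379 100
449 379 379 449
449 379 379 449
449 453 453 449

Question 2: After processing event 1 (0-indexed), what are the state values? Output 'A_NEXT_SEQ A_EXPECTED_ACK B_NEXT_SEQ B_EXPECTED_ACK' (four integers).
After event 0: A_seq=100 A_ack=267 B_seq=267 B_ack=100
After event 1: A_seq=100 A_ack=379 B_seq=379 B_ack=100

100 379 379 100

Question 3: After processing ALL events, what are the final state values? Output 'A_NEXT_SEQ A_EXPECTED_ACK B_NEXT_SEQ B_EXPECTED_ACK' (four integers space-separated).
Answer: 449 453 453 449

Derivation:
After event 0: A_seq=100 A_ack=267 B_seq=267 B_ack=100
After event 1: A_seq=100 A_ack=379 B_seq=379 B_ack=100
After event 2: A_seq=264 A_ack=379 B_seq=379 B_ack=100
After event 3: A_seq=449 A_ack=379 B_seq=379 B_ack=100
After event 4: A_seq=449 A_ack=379 B_seq=379 B_ack=449
After event 5: A_seq=449 A_ack=379 B_seq=379 B_ack=449
After event 6: A_seq=449 A_ack=453 B_seq=453 B_ack=449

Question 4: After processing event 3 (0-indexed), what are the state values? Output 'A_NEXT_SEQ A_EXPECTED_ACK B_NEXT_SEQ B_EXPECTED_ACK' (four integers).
After event 0: A_seq=100 A_ack=267 B_seq=267 B_ack=100
After event 1: A_seq=100 A_ack=379 B_seq=379 B_ack=100
After event 2: A_seq=264 A_ack=379 B_seq=379 B_ack=100
After event 3: A_seq=449 A_ack=379 B_seq=379 B_ack=100

449 379 379 100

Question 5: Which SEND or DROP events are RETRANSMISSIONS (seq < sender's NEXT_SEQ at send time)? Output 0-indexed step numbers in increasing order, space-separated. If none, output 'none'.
Step 0: SEND seq=200 -> fresh
Step 1: SEND seq=267 -> fresh
Step 2: DROP seq=100 -> fresh
Step 3: SEND seq=264 -> fresh
Step 4: SEND seq=100 -> retransmit
Step 6: SEND seq=379 -> fresh

Answer: 4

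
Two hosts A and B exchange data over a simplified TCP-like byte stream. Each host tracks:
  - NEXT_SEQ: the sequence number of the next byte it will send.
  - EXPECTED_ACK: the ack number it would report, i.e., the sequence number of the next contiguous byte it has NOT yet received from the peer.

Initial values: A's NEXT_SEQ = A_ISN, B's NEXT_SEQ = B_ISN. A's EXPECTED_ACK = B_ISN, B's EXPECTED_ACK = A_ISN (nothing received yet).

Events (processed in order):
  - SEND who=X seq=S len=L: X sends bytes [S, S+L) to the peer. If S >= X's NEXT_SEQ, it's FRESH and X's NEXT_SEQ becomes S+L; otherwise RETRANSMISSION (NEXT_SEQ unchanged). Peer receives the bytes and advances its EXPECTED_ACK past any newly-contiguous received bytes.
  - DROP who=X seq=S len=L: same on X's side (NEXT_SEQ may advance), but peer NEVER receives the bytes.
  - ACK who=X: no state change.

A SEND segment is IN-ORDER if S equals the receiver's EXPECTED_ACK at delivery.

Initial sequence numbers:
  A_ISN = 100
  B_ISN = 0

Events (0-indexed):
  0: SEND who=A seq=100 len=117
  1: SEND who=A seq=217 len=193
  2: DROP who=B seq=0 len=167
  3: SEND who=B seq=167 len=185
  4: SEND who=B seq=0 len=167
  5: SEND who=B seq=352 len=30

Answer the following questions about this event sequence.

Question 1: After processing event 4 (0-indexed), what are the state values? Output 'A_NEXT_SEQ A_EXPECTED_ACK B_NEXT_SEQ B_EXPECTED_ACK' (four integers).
After event 0: A_seq=217 A_ack=0 B_seq=0 B_ack=217
After event 1: A_seq=410 A_ack=0 B_seq=0 B_ack=410
After event 2: A_seq=410 A_ack=0 B_seq=167 B_ack=410
After event 3: A_seq=410 A_ack=0 B_seq=352 B_ack=410
After event 4: A_seq=410 A_ack=352 B_seq=352 B_ack=410

410 352 352 410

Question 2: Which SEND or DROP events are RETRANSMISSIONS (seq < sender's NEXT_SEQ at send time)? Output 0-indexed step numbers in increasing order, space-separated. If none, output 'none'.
Answer: 4

Derivation:
Step 0: SEND seq=100 -> fresh
Step 1: SEND seq=217 -> fresh
Step 2: DROP seq=0 -> fresh
Step 3: SEND seq=167 -> fresh
Step 4: SEND seq=0 -> retransmit
Step 5: SEND seq=352 -> fresh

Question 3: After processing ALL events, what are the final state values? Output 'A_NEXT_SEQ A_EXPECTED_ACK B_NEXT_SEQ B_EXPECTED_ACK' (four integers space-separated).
After event 0: A_seq=217 A_ack=0 B_seq=0 B_ack=217
After event 1: A_seq=410 A_ack=0 B_seq=0 B_ack=410
After event 2: A_seq=410 A_ack=0 B_seq=167 B_ack=410
After event 3: A_seq=410 A_ack=0 B_seq=352 B_ack=410
After event 4: A_seq=410 A_ack=352 B_seq=352 B_ack=410
After event 5: A_seq=410 A_ack=382 B_seq=382 B_ack=410

Answer: 410 382 382 410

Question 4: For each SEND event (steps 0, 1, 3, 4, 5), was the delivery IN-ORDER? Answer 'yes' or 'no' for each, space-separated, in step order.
Step 0: SEND seq=100 -> in-order
Step 1: SEND seq=217 -> in-order
Step 3: SEND seq=167 -> out-of-order
Step 4: SEND seq=0 -> in-order
Step 5: SEND seq=352 -> in-order

Answer: yes yes no yes yes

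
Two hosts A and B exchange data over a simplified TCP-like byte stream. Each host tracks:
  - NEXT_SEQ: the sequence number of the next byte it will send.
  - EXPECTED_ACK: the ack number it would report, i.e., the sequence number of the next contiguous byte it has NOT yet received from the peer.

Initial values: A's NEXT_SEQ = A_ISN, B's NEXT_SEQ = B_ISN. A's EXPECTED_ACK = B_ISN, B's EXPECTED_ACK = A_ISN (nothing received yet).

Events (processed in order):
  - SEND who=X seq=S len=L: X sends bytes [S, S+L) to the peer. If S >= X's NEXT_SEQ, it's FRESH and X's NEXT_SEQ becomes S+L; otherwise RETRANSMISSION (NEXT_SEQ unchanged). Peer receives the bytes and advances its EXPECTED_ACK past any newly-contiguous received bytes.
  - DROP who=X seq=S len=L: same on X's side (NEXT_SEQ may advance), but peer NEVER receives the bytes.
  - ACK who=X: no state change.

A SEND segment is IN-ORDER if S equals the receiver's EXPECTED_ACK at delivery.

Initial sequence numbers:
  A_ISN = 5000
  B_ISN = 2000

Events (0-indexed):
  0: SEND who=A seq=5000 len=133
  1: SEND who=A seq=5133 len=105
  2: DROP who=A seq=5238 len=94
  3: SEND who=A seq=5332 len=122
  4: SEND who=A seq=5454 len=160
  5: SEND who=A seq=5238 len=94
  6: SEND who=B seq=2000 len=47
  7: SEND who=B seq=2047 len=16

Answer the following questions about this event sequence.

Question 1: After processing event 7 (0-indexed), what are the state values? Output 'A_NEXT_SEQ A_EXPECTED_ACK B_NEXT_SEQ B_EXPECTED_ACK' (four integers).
After event 0: A_seq=5133 A_ack=2000 B_seq=2000 B_ack=5133
After event 1: A_seq=5238 A_ack=2000 B_seq=2000 B_ack=5238
After event 2: A_seq=5332 A_ack=2000 B_seq=2000 B_ack=5238
After event 3: A_seq=5454 A_ack=2000 B_seq=2000 B_ack=5238
After event 4: A_seq=5614 A_ack=2000 B_seq=2000 B_ack=5238
After event 5: A_seq=5614 A_ack=2000 B_seq=2000 B_ack=5614
After event 6: A_seq=5614 A_ack=2047 B_seq=2047 B_ack=5614
After event 7: A_seq=5614 A_ack=2063 B_seq=2063 B_ack=5614

5614 2063 2063 5614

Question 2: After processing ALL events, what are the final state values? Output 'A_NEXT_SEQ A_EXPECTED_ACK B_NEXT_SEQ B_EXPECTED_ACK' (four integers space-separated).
Answer: 5614 2063 2063 5614

Derivation:
After event 0: A_seq=5133 A_ack=2000 B_seq=2000 B_ack=5133
After event 1: A_seq=5238 A_ack=2000 B_seq=2000 B_ack=5238
After event 2: A_seq=5332 A_ack=2000 B_seq=2000 B_ack=5238
After event 3: A_seq=5454 A_ack=2000 B_seq=2000 B_ack=5238
After event 4: A_seq=5614 A_ack=2000 B_seq=2000 B_ack=5238
After event 5: A_seq=5614 A_ack=2000 B_seq=2000 B_ack=5614
After event 6: A_seq=5614 A_ack=2047 B_seq=2047 B_ack=5614
After event 7: A_seq=5614 A_ack=2063 B_seq=2063 B_ack=5614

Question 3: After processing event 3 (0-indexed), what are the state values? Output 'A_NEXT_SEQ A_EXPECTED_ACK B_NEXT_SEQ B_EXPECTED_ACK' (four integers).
After event 0: A_seq=5133 A_ack=2000 B_seq=2000 B_ack=5133
After event 1: A_seq=5238 A_ack=2000 B_seq=2000 B_ack=5238
After event 2: A_seq=5332 A_ack=2000 B_seq=2000 B_ack=5238
After event 3: A_seq=5454 A_ack=2000 B_seq=2000 B_ack=5238

5454 2000 2000 5238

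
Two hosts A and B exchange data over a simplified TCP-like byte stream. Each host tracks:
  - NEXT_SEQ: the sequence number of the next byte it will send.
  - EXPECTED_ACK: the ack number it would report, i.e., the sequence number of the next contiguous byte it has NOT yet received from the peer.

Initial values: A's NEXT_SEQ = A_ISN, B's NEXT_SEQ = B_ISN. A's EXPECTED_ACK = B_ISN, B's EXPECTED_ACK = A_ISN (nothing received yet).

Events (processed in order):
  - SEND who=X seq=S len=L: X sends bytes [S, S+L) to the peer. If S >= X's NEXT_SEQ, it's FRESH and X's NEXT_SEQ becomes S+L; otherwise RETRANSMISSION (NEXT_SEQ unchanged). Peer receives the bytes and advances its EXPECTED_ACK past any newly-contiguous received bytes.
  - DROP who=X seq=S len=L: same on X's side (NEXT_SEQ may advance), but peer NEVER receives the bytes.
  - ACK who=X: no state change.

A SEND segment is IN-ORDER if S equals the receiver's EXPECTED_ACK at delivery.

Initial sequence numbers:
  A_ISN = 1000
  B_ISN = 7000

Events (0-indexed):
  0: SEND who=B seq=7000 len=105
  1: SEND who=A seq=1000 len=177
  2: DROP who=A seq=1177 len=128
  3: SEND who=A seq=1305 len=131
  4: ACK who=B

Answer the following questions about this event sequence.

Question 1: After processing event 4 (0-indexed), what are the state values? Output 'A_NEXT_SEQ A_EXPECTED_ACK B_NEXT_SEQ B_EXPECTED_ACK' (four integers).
After event 0: A_seq=1000 A_ack=7105 B_seq=7105 B_ack=1000
After event 1: A_seq=1177 A_ack=7105 B_seq=7105 B_ack=1177
After event 2: A_seq=1305 A_ack=7105 B_seq=7105 B_ack=1177
After event 3: A_seq=1436 A_ack=7105 B_seq=7105 B_ack=1177
After event 4: A_seq=1436 A_ack=7105 B_seq=7105 B_ack=1177

1436 7105 7105 1177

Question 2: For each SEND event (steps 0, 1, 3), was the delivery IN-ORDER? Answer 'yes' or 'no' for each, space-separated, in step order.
Answer: yes yes no

Derivation:
Step 0: SEND seq=7000 -> in-order
Step 1: SEND seq=1000 -> in-order
Step 3: SEND seq=1305 -> out-of-order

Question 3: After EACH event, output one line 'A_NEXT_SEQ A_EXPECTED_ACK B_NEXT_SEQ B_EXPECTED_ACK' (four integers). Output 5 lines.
1000 7105 7105 1000
1177 7105 7105 1177
1305 7105 7105 1177
1436 7105 7105 1177
1436 7105 7105 1177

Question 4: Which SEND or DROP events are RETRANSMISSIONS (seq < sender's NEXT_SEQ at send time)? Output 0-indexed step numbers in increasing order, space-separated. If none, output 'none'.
Step 0: SEND seq=7000 -> fresh
Step 1: SEND seq=1000 -> fresh
Step 2: DROP seq=1177 -> fresh
Step 3: SEND seq=1305 -> fresh

Answer: none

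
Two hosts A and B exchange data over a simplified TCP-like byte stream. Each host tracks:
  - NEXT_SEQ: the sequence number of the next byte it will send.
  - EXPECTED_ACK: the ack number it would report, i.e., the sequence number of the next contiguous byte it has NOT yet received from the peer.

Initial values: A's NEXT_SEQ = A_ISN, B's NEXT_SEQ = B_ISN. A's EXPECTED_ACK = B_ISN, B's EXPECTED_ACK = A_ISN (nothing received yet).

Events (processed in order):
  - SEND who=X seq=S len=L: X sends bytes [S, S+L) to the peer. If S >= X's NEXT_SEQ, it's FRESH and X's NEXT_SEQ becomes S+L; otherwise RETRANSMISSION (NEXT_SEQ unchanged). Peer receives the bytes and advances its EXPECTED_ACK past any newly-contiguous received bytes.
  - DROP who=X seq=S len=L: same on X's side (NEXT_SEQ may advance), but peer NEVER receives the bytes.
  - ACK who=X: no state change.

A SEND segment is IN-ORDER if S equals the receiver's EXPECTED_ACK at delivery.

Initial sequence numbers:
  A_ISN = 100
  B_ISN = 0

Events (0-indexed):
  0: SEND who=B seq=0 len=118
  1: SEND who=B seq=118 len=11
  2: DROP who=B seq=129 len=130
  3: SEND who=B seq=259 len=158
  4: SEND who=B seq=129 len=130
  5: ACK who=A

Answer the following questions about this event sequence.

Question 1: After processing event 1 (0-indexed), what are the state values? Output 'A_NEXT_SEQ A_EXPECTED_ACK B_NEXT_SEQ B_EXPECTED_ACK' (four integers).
After event 0: A_seq=100 A_ack=118 B_seq=118 B_ack=100
After event 1: A_seq=100 A_ack=129 B_seq=129 B_ack=100

100 129 129 100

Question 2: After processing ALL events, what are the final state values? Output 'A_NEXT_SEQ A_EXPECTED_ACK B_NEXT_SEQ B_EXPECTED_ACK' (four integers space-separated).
After event 0: A_seq=100 A_ack=118 B_seq=118 B_ack=100
After event 1: A_seq=100 A_ack=129 B_seq=129 B_ack=100
After event 2: A_seq=100 A_ack=129 B_seq=259 B_ack=100
After event 3: A_seq=100 A_ack=129 B_seq=417 B_ack=100
After event 4: A_seq=100 A_ack=417 B_seq=417 B_ack=100
After event 5: A_seq=100 A_ack=417 B_seq=417 B_ack=100

Answer: 100 417 417 100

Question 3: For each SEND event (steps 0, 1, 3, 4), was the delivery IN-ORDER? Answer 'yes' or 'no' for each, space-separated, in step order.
Step 0: SEND seq=0 -> in-order
Step 1: SEND seq=118 -> in-order
Step 3: SEND seq=259 -> out-of-order
Step 4: SEND seq=129 -> in-order

Answer: yes yes no yes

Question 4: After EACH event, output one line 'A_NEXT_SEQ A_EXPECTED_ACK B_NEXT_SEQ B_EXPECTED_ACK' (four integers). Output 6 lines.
100 118 118 100
100 129 129 100
100 129 259 100
100 129 417 100
100 417 417 100
100 417 417 100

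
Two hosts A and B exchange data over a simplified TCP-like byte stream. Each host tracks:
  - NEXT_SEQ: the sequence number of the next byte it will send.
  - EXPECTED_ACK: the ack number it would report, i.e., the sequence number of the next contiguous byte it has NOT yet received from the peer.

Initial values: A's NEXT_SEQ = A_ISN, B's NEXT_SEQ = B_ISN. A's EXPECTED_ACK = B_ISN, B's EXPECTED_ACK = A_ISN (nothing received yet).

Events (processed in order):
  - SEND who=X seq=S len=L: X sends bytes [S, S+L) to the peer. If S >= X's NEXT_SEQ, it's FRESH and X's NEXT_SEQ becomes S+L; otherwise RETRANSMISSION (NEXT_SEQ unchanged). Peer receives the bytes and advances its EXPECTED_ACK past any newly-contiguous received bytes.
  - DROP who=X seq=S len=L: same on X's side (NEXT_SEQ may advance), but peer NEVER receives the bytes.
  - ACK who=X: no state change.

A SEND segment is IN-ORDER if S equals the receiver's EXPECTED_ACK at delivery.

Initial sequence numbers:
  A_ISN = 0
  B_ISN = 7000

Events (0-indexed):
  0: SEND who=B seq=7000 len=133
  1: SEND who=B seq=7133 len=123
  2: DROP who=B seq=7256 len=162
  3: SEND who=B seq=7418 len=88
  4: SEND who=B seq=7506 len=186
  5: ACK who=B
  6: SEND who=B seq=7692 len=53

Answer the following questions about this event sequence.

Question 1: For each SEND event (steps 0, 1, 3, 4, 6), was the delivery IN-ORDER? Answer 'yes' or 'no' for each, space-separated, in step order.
Step 0: SEND seq=7000 -> in-order
Step 1: SEND seq=7133 -> in-order
Step 3: SEND seq=7418 -> out-of-order
Step 4: SEND seq=7506 -> out-of-order
Step 6: SEND seq=7692 -> out-of-order

Answer: yes yes no no no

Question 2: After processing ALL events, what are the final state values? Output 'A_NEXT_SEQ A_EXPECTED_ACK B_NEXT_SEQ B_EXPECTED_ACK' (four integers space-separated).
Answer: 0 7256 7745 0

Derivation:
After event 0: A_seq=0 A_ack=7133 B_seq=7133 B_ack=0
After event 1: A_seq=0 A_ack=7256 B_seq=7256 B_ack=0
After event 2: A_seq=0 A_ack=7256 B_seq=7418 B_ack=0
After event 3: A_seq=0 A_ack=7256 B_seq=7506 B_ack=0
After event 4: A_seq=0 A_ack=7256 B_seq=7692 B_ack=0
After event 5: A_seq=0 A_ack=7256 B_seq=7692 B_ack=0
After event 6: A_seq=0 A_ack=7256 B_seq=7745 B_ack=0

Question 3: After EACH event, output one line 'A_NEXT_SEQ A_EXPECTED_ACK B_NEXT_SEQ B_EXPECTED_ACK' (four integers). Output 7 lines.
0 7133 7133 0
0 7256 7256 0
0 7256 7418 0
0 7256 7506 0
0 7256 7692 0
0 7256 7692 0
0 7256 7745 0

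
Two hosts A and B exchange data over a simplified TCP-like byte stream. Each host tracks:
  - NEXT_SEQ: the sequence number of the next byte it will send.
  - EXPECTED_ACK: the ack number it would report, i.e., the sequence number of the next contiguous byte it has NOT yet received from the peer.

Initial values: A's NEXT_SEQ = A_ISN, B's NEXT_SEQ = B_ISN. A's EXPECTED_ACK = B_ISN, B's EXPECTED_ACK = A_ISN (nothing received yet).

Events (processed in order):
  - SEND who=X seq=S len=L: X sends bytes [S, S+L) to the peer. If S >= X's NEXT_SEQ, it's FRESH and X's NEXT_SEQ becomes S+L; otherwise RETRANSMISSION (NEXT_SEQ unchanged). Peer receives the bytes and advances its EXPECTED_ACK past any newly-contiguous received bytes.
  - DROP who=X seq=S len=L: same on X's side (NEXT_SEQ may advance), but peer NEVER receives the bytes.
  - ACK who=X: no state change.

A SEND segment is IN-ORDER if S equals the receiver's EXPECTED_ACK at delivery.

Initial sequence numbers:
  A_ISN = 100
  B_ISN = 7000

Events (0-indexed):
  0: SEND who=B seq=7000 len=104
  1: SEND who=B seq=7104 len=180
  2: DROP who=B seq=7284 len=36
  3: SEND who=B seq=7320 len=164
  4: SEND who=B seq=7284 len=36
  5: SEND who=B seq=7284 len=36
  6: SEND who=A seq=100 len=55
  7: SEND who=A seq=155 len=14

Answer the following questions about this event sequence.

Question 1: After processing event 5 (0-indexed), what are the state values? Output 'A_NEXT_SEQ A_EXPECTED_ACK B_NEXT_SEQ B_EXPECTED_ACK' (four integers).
After event 0: A_seq=100 A_ack=7104 B_seq=7104 B_ack=100
After event 1: A_seq=100 A_ack=7284 B_seq=7284 B_ack=100
After event 2: A_seq=100 A_ack=7284 B_seq=7320 B_ack=100
After event 3: A_seq=100 A_ack=7284 B_seq=7484 B_ack=100
After event 4: A_seq=100 A_ack=7484 B_seq=7484 B_ack=100
After event 5: A_seq=100 A_ack=7484 B_seq=7484 B_ack=100

100 7484 7484 100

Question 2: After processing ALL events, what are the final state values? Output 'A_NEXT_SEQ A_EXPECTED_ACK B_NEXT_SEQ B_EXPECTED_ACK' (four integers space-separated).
Answer: 169 7484 7484 169

Derivation:
After event 0: A_seq=100 A_ack=7104 B_seq=7104 B_ack=100
After event 1: A_seq=100 A_ack=7284 B_seq=7284 B_ack=100
After event 2: A_seq=100 A_ack=7284 B_seq=7320 B_ack=100
After event 3: A_seq=100 A_ack=7284 B_seq=7484 B_ack=100
After event 4: A_seq=100 A_ack=7484 B_seq=7484 B_ack=100
After event 5: A_seq=100 A_ack=7484 B_seq=7484 B_ack=100
After event 6: A_seq=155 A_ack=7484 B_seq=7484 B_ack=155
After event 7: A_seq=169 A_ack=7484 B_seq=7484 B_ack=169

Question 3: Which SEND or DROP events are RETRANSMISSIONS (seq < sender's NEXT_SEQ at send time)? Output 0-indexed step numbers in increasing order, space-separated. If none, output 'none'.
Answer: 4 5

Derivation:
Step 0: SEND seq=7000 -> fresh
Step 1: SEND seq=7104 -> fresh
Step 2: DROP seq=7284 -> fresh
Step 3: SEND seq=7320 -> fresh
Step 4: SEND seq=7284 -> retransmit
Step 5: SEND seq=7284 -> retransmit
Step 6: SEND seq=100 -> fresh
Step 7: SEND seq=155 -> fresh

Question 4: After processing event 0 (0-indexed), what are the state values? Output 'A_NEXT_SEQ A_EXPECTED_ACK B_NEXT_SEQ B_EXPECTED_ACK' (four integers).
After event 0: A_seq=100 A_ack=7104 B_seq=7104 B_ack=100

100 7104 7104 100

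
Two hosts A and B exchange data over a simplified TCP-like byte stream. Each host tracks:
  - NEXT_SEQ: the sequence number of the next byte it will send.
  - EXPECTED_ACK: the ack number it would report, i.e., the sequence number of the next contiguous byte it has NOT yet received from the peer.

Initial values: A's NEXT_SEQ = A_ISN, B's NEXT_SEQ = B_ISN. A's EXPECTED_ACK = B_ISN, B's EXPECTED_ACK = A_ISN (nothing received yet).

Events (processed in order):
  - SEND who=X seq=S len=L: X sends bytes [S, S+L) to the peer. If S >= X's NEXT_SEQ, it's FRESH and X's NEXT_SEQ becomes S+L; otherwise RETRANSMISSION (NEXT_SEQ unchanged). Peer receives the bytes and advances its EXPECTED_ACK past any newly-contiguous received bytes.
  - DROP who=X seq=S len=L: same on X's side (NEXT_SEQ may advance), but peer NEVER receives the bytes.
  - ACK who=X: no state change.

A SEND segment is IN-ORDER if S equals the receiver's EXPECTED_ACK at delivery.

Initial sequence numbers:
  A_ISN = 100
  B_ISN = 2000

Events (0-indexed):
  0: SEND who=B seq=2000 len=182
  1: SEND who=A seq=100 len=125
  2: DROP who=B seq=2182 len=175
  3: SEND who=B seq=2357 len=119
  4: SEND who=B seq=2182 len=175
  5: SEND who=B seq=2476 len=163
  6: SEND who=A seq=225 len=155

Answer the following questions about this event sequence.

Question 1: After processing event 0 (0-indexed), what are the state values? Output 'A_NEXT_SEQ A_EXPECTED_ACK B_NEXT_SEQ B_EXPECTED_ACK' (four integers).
After event 0: A_seq=100 A_ack=2182 B_seq=2182 B_ack=100

100 2182 2182 100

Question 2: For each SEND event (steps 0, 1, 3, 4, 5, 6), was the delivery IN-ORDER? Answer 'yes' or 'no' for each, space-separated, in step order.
Step 0: SEND seq=2000 -> in-order
Step 1: SEND seq=100 -> in-order
Step 3: SEND seq=2357 -> out-of-order
Step 4: SEND seq=2182 -> in-order
Step 5: SEND seq=2476 -> in-order
Step 6: SEND seq=225 -> in-order

Answer: yes yes no yes yes yes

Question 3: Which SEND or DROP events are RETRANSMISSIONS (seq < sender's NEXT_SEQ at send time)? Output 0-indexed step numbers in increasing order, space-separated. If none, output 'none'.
Step 0: SEND seq=2000 -> fresh
Step 1: SEND seq=100 -> fresh
Step 2: DROP seq=2182 -> fresh
Step 3: SEND seq=2357 -> fresh
Step 4: SEND seq=2182 -> retransmit
Step 5: SEND seq=2476 -> fresh
Step 6: SEND seq=225 -> fresh

Answer: 4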